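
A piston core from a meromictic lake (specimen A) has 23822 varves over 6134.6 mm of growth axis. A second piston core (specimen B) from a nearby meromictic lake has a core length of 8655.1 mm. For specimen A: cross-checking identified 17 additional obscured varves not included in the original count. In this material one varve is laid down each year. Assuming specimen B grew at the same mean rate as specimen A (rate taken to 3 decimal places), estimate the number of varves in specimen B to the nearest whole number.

33677 varves

Specimen A: after corrections the count is 23822 + 17 = 23839 varves.
A: Extension rate ≈ 6134.6 / 23839 = 0.257 mm/year.
B spans 8655.1 / 0.257 = 33677.43 years ≈ 33677 varves.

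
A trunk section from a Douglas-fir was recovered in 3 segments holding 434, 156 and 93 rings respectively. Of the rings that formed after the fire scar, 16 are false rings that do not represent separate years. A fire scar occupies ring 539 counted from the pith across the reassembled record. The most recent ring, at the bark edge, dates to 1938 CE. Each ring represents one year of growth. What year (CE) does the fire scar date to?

1810 CE

Total rings = 434 + 156 + 93 = 683.
The fire scar sits at ring 539 from the pith, so 683 − 539 = 144 rings formed after it.
Removing the 16 false rings leaves 144 − 16 = 128 true rings beyond the fire scar.
Counting back 128 years from 1938 CE places the fire scar in 1938 − 128 = 1810 CE.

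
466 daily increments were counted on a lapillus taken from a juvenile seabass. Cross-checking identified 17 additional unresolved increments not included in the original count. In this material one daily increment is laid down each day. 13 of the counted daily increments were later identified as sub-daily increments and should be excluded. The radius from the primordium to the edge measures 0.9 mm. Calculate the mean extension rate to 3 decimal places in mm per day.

0.002 mm per day

After corrections the count is 466 − 13 + 17 = 470 daily increments.
0.9 mm over 470 days gives 0.9 / 470 ≈ 0.002 mm per day.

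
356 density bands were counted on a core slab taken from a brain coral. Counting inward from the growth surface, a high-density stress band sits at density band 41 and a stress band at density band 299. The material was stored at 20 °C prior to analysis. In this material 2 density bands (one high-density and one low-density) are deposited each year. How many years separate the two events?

129 yr

Separation: 299 − 41 = 258 density bands.
With 2 density bands per year, 258 / 2 = 129 years.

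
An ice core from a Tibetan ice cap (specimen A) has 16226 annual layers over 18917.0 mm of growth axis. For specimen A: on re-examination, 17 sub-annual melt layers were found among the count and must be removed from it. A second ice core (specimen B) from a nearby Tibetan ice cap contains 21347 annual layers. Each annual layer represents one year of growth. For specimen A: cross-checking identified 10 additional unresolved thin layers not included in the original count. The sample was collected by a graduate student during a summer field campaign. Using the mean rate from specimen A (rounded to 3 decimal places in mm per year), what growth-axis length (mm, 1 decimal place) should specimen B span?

Specimen A: correcting the raw count gives 16226 − 17 + 10 = 16219 true annual layers.
A: Mean rate = 18917.0 mm / 16219 years ≈ 1.166 mm/yr.
For B, 1.166 mm/year × 21347 years = 24890.6 mm.

24890.6 mm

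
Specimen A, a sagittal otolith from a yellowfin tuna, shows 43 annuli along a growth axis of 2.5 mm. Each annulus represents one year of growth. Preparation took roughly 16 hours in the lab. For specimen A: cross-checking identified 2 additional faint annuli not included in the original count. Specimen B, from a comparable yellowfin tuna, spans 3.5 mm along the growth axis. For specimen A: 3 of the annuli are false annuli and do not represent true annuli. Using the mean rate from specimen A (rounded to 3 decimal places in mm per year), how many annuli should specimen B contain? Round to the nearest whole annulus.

Specimen A: adjusted count: 43 − 3 + 2 = 42 annuli.
A: Extension rate ≈ 2.5 / 42 = 0.060 mm/yr.
For B, 3.5 / 0.060 = 58.33 years ≈ 58 annuli.

58 annuli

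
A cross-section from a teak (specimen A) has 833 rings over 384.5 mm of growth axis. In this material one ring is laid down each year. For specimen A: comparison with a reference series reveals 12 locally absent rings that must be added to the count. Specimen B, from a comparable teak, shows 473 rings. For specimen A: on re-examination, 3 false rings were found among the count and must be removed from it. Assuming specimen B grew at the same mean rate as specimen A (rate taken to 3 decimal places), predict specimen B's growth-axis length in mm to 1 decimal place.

216.2 mm

Specimen A: adjusted count: 833 − 3 + 12 = 842 rings.
A: Extension rate ≈ 384.5 / 842 = 0.457 mm/yr.
B's length ≈ 0.457 × 473 = 216.2 mm.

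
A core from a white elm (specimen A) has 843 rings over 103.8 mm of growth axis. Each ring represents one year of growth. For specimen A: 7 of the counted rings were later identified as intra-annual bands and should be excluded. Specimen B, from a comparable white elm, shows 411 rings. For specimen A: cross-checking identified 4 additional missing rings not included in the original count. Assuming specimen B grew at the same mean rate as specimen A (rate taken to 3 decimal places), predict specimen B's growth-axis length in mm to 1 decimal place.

Specimen A: true ring count = 843 − 7 + 4 = 840.
A: 103.8 mm over 840 years gives 103.8 / 840 ≈ 0.124 mm per year.
For B, 0.124 mm/year × 411 years = 51.0 mm.

51.0 mm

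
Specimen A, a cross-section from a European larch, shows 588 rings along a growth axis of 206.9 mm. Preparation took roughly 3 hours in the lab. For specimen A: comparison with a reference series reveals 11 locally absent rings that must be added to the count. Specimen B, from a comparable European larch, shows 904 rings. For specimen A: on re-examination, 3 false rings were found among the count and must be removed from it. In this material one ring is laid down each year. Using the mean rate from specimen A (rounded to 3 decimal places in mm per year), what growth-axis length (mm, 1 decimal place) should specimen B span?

Specimen A: after corrections the count is 588 − 3 + 11 = 596 rings.
A: Extension rate ≈ 206.9 / 596 = 0.347 mm/year.
For B, 0.347 mm/year × 904 years = 313.7 mm.

313.7 mm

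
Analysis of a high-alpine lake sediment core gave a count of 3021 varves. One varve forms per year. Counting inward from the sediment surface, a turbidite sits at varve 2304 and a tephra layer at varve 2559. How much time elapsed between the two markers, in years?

255 years

The two markers are separated by 2559 − 2304 = 255 varves.
At one varve per year, 255 years elapsed between them.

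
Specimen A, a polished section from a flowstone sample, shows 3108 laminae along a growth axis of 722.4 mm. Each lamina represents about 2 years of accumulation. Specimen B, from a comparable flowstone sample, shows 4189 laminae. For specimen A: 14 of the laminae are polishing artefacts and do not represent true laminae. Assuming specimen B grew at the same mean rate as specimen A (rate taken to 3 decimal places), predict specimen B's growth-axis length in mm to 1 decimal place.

Specimen A: correcting the raw count gives 3108 − 14 = 3094 true laminae.
Specimen A: multiplying by 2 years per lamina: 3094 × 2 = 6188 years.
A: Mean rate = 722.4 mm / 6188 years ≈ 0.117 mm/yr.
Specimen B: multiplying by 2 years per lamina: 4189 × 2 = 8378 years. Length of B = 0.117 × 8378 = 980.2 mm.

980.2 mm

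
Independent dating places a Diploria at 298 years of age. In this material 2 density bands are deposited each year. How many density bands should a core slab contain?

596 density bands

298 years at 2 density bands per year gives 298 × 2 = 596 density bands.
So 596 density bands should be present.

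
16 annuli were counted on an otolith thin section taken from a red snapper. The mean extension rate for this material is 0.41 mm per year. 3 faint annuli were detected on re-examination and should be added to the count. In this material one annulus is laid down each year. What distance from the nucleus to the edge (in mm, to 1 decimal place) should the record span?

7.8 mm

After corrections the count is 16 + 3 = 19 annuli.
19 years at 0.41 mm/year gives 0.41 × 19 = 7.8 mm.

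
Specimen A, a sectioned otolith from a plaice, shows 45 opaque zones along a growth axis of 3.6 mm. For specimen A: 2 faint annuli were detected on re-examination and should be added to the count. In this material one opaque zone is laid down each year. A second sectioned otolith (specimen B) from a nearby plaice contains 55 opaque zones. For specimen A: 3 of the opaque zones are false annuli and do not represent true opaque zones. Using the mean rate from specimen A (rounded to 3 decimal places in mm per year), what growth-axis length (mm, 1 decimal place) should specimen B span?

Specimen A: adjusted count: 45 − 3 + 2 = 44 opaque zones.
A: 3.6 mm over 44 years gives 3.6 / 44 ≈ 0.082 mm per year.
B's length ≈ 0.082 × 55 = 4.5 mm.

4.5 mm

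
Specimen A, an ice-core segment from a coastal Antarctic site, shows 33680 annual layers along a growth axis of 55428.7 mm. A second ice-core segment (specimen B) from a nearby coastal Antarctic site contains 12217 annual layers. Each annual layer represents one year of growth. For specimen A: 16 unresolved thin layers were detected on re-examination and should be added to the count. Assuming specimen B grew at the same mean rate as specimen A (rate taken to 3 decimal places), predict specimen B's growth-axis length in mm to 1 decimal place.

Specimen A: true annual layer count = 33680 + 16 = 33696.
A: 55428.7 mm over 33696 years gives 55428.7 / 33696 ≈ 1.645 mm/year.
For B, 1.645 mm/year × 12217 years = 20097.0 mm.

20097.0 mm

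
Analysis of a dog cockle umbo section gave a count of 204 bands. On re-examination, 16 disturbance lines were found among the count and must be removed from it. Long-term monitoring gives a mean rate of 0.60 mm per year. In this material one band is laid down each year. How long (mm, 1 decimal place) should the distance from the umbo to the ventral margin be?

After corrections the count is 204 − 16 = 188 bands.
Predicted length = 0.60 mm/year × 188 years = 112.8 mm.

112.8 mm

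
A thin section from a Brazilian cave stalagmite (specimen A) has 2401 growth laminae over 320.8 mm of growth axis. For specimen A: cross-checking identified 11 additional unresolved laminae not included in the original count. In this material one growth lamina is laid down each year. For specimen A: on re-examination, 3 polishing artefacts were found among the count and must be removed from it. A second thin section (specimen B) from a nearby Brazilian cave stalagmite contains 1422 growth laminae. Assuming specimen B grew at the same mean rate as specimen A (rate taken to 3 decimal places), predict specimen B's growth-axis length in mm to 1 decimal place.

189.1 mm

Specimen A: after corrections the count is 2401 − 3 + 11 = 2409 growth laminae.
A: 320.8 mm over 2409 years gives 320.8 / 2409 ≈ 0.133 mm/yr.
Length of B = 0.133 × 1422 = 189.1 mm.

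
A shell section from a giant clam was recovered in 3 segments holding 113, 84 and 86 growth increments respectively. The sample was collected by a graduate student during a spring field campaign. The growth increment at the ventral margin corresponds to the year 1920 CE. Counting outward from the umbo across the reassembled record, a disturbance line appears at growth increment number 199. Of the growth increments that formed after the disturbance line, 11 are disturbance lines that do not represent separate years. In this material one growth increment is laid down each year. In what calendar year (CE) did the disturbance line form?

Total growth increments = 113 + 84 + 86 = 283.
283 − 199 = 84 growth increments lie beyond the disturbance line toward the ventral margin.
Removing the 11 false growth increments leaves 84 − 11 = 73 true growth increments beyond the disturbance line.
1920 − 73 = 1847 CE.

1847 CE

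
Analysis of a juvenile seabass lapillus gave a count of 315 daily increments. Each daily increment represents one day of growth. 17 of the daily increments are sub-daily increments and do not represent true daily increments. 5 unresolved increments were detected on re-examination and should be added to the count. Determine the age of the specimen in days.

303 days

True daily increment count = 315 − 17 + 5 = 303.
At one daily increment per day, that is 303 days.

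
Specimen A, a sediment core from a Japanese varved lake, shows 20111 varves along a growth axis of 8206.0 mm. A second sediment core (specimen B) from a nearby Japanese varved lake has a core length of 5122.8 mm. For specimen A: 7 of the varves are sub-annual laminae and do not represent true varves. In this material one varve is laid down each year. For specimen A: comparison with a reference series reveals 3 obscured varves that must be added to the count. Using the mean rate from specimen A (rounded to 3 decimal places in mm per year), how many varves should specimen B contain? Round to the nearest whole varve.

12556 varves

Specimen A: after corrections the count is 20111 − 7 + 3 = 20107 varves.
A: Mean rate = 8206.0 mm / 20107 years ≈ 0.408 mm/year.
B spans 5122.8 / 0.408 = 12555.88 years ≈ 12556 varves.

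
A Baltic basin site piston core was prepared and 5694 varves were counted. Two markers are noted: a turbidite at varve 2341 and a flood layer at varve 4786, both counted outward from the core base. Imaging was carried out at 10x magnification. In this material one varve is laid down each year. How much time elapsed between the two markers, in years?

2445 years

Separation: 4786 − 2341 = 2445 varves.
One varve per year makes the interval 2445 years.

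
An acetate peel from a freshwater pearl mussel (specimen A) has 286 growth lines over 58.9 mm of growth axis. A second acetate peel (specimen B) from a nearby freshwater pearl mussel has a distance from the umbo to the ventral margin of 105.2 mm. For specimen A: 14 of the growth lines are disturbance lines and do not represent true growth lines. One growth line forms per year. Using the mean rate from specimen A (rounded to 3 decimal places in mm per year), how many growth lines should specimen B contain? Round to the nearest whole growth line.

485 growth lines

Specimen A: true growth line count = 286 − 14 = 272.
A: Mean rate = 58.9 mm / 272 years ≈ 0.217 mm per year.
B spans 105.2 / 0.217 = 484.79 years ≈ 485 growth lines.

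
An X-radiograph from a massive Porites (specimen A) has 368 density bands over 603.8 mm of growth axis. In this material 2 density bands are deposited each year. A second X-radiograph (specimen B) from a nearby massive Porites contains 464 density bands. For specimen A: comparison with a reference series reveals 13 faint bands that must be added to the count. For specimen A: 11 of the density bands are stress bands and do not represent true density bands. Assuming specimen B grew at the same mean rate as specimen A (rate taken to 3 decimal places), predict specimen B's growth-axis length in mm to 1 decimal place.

Specimen A: true density band count = 368 − 11 + 13 = 370.
Specimen A: 370 density bands at 2 per year is 370 / 2 = 185 years.
A: Extension rate ≈ 603.8 / 185 = 3.264 mm/year.
Specimen B: dividing by 2 density bands per year: 464 / 2 = 232 years. Length of B = 3.264 × 232 = 757.2 mm.

757.2 mm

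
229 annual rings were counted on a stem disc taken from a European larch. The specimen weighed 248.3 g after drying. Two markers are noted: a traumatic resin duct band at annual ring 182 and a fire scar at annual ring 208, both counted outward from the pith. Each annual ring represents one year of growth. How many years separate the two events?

26 years

208 − 182 = 26 annual rings lie between the two events.
One annual ring per year makes the interval 26 years.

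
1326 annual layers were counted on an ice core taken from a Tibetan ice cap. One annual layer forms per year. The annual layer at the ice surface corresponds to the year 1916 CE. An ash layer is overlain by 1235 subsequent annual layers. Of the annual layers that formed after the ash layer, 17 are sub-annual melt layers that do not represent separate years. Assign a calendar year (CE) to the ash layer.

There are 1235 annual layers younger than the ash layer.
Excluding 17 false annual layers: 1235 − 17 = 1218.
The annual layer at the ice surface is 1916 CE, so the ash layer dates to 1916 − 1218 = 698 CE.

698 CE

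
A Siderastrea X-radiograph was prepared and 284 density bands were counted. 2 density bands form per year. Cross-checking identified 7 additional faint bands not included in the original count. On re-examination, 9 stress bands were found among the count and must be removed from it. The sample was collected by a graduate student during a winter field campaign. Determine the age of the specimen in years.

141 years

Correcting the raw count gives 284 − 9 + 7 = 282 true density bands.
With 2 density bands per year, 282 / 2 = 141 years.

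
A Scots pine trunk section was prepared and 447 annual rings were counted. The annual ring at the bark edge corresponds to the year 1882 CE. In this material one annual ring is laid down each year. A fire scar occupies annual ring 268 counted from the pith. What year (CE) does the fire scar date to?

1703 CE

Between annual ring 268 and the bark edge there are 447 − 268 = 179 annual rings.
Counting back 179 years from 1882 CE places the fire scar in 1882 − 179 = 1703 CE.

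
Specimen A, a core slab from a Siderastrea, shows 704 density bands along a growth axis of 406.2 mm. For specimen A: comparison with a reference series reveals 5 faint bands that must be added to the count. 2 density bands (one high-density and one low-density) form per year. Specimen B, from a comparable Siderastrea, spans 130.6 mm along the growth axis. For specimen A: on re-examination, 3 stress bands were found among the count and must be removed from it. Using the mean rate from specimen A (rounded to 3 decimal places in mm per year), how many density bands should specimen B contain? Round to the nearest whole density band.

227 density bands

Specimen A: adjusted count: 704 − 3 + 5 = 706 density bands.
Specimen A: with 2 density bands per year, 706 / 2 = 353 years.
A: Mean rate = 406.2 mm / 353 years ≈ 1.151 mm per year.
For B, 130.6 / 1.151 = 113.47 years; at 2 density bands per year that is 113.47 × 2 ≈ 227 density bands.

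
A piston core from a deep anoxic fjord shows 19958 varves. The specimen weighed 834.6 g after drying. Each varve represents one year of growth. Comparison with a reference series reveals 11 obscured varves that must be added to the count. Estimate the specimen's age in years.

19969 years

After corrections the count is 19958 + 11 = 19969 varves.
At one varve per year, that is 19969 years.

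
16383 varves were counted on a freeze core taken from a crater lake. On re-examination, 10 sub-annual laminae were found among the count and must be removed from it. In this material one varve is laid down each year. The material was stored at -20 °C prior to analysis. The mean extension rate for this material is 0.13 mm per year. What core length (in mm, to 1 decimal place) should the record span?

Correcting the raw count gives 16383 − 10 = 16373 true varves.
Length ≈ 0.13 × 16373 = 2128.5 mm.

2128.5 mm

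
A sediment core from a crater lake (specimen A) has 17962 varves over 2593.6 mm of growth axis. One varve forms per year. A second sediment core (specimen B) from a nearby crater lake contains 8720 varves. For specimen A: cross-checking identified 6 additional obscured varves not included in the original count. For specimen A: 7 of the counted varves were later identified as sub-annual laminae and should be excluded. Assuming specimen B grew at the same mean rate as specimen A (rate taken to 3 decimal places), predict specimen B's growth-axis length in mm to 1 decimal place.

1255.7 mm

Specimen A: true varve count = 17962 − 7 + 6 = 17961.
A: Mean rate = 2593.6 mm / 17961 years ≈ 0.144 mm/yr.
B's length ≈ 0.144 × 8720 = 1255.7 mm.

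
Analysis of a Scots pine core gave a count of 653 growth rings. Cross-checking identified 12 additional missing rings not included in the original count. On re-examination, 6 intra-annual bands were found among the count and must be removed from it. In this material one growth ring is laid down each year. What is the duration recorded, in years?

After corrections the count is 653 − 6 + 12 = 659 growth rings.
One growth ring per year makes the duration 659 years.

659 years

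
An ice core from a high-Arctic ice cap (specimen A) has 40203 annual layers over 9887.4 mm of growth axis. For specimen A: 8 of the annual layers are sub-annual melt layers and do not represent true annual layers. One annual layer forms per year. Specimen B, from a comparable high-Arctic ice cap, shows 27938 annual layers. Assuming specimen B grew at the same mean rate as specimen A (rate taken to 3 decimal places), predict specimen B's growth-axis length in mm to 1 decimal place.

6872.7 mm

Specimen A: adjusted count: 40203 − 8 = 40195 annual layers.
A: Extension rate ≈ 9887.4 / 40195 = 0.246 mm per year.
B's length ≈ 0.246 × 27938 = 6872.7 mm.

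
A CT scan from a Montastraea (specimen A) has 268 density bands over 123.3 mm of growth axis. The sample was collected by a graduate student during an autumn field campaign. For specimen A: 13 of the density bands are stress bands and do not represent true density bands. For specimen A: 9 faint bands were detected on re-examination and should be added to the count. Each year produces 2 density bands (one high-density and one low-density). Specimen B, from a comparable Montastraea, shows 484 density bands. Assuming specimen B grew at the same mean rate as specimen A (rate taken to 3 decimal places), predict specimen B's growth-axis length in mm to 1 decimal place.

226.0 mm

Specimen A: true density band count = 268 − 13 + 9 = 264.
Specimen A: 264 density bands at 2 per year is 264 / 2 = 132 years.
A: Mean rate = 123.3 mm / 132 years ≈ 0.934 mm/year.
Specimen B: 484 density bands at 2 per year is 484 / 2 = 242 years. B's length ≈ 0.934 × 242 = 226.0 mm.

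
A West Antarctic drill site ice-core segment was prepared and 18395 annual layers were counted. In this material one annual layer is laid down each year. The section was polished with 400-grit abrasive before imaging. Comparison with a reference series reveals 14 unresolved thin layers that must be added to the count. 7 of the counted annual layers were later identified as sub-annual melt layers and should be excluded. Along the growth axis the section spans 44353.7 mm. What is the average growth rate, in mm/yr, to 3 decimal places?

2.410 mm/yr

After corrections the count is 18395 − 7 + 14 = 18402 annual layers.
44353.7 mm over 18402 years gives 44353.7 / 18402 ≈ 2.410 mm/yr.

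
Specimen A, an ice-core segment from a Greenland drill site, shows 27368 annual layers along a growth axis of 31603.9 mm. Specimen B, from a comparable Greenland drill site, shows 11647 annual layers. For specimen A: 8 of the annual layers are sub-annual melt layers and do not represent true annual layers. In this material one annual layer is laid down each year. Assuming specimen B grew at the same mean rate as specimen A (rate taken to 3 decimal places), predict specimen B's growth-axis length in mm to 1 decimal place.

13452.3 mm

Specimen A: true annual layer count = 27368 − 8 = 27360.
A: Extension rate ≈ 31603.9 / 27360 = 1.155 mm/year.
Length of B = 1.155 × 11647 = 13452.3 mm.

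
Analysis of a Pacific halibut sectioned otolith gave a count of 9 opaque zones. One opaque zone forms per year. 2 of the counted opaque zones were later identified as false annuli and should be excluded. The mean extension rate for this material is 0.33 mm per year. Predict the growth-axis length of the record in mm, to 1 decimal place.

2.3 mm

Correcting the raw count gives 9 − 2 = 7 true opaque zones.
Predicted length = 0.33 mm/year × 7 years = 2.3 mm.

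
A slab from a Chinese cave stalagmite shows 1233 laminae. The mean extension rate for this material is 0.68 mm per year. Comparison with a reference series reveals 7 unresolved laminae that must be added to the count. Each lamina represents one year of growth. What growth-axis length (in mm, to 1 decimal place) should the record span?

843.2 mm

True lamina count = 1233 + 7 = 1240.
Length ≈ 0.68 × 1240 = 843.2 mm.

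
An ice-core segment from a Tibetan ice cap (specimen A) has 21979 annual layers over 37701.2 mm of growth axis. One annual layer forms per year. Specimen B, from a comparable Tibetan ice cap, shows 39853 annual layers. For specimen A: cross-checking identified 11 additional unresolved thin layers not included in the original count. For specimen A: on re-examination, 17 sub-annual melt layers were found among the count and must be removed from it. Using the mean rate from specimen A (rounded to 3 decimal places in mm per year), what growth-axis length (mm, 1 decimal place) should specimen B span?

68387.7 mm

Specimen A: true annual layer count = 21979 − 17 + 11 = 21973.
A: 37701.2 mm over 21973 years gives 37701.2 / 21973 ≈ 1.716 mm per year.
For B, 1.716 mm/year × 39853 years = 68387.7 mm.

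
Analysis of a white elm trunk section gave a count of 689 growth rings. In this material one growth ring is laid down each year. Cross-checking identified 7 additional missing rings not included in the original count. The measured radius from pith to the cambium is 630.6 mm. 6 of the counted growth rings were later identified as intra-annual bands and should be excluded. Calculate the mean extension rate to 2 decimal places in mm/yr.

Correcting the raw count gives 689 − 6 + 7 = 690 true growth rings.
Extension rate ≈ 630.6 / 690 = 0.91 mm/yr.

0.91 mm/yr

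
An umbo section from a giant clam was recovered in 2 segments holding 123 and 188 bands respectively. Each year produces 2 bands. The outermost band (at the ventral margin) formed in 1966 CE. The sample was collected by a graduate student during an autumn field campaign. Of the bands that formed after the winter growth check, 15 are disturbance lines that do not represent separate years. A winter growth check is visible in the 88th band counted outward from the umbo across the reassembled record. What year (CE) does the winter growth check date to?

Total bands = 123 + 188 = 311.
The winter growth check sits at band 88 from the umbo, so 311 − 88 = 223 bands formed after it.
223 − 15 false = 208 true bands after the winter growth check.
208 bands at 2 per year is 208 / 2 = 104 years.
Counting back 104 years from 1966 CE places the winter growth check in 1966 − 104 = 1862 CE.

1862 CE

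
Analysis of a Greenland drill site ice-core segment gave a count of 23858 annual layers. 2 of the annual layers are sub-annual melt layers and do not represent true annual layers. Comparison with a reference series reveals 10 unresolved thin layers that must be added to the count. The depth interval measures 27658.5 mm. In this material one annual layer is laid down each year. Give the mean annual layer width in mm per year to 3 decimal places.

True annual layer count = 23858 − 2 + 10 = 23866.
27658.5 mm over 23866 years gives 27658.5 / 23866 ≈ 1.159 mm per year.

1.159 mm per year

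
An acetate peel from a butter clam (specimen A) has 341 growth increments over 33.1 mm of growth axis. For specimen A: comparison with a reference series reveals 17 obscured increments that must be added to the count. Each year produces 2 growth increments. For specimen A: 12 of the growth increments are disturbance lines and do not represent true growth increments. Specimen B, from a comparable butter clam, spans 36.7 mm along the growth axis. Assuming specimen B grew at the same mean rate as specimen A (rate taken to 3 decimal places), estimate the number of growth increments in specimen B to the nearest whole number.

384 growth increments

Specimen A: true growth increment count = 341 − 12 + 17 = 346.
Specimen A: with 2 growth increments per year, 346 / 2 = 173 years.
A: Extension rate ≈ 33.1 / 173 = 0.191 mm/yr.
B spans 36.7 / 0.191 = 192.15 years; at 2 growth increments per year that is 192.15 × 2 ≈ 384 growth increments.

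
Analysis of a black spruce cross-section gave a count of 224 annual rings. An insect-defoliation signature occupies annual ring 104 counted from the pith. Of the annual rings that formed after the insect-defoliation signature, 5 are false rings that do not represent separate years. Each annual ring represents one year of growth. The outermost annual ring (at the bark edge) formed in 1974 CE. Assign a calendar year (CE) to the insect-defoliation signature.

1859 CE

224 − 104 = 120 annual rings lie beyond the insect-defoliation signature toward the bark edge.
120 − 5 false = 115 true annual rings after the insect-defoliation signature.
The annual ring at the bark edge is 1974 CE, so the insect-defoliation signature dates to 1974 − 115 = 1859 CE.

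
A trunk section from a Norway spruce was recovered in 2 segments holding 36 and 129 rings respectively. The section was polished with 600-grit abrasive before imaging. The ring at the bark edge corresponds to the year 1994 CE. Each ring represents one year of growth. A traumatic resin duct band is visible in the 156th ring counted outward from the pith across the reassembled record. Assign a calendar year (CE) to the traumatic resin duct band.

Total rings = 36 + 129 = 165.
The traumatic resin duct band sits at ring 156 from the pith, so 165 − 156 = 9 rings formed after it.
1994 − 9 = 1985 CE.

1985 CE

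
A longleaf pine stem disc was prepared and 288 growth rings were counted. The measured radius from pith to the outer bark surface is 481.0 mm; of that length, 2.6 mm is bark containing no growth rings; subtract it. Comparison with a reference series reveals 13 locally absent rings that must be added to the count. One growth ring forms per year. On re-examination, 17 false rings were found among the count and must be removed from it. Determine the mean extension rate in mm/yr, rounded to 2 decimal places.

Adjusted count: 288 − 17 + 13 = 284 growth rings.
Net length = 481.0 − 2.6 = 478.4 mm.
478.4 mm over 284 years gives 478.4 / 284 ≈ 1.68 mm/yr.

1.68 mm/yr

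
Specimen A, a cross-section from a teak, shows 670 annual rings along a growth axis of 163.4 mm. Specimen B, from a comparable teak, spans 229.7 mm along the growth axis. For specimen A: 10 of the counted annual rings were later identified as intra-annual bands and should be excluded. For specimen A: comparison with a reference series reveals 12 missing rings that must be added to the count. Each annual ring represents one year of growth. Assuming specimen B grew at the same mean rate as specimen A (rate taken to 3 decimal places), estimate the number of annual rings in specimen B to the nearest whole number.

Specimen A: true annual ring count = 670 − 10 + 12 = 672.
A: Extension rate ≈ 163.4 / 672 = 0.243 mm/year.
For B, 229.7 / 0.243 = 945.27 years ≈ 945 annual rings.

945 annual rings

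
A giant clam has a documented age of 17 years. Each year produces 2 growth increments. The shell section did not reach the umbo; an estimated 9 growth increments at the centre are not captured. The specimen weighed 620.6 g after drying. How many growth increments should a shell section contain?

25 growth increments

Expected growth increments: 17 × 2 = 34.
Subtracting the 9 growth increments not captured gives 34 − 9 = 25 growth increments in the record.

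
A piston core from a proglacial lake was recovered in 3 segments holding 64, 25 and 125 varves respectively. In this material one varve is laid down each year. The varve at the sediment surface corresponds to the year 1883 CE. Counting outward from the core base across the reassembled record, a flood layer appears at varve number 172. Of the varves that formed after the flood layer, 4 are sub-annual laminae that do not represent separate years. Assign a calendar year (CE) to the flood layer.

Total varves = 64 + 25 + 125 = 214.
Between varve 172 and the sediment surface there are 214 − 172 = 42 varves.
Removing the 4 false varves leaves 42 − 4 = 38 true varves beyond the flood layer.
Counting back 38 years from 1883 CE places the flood layer in 1883 − 38 = 1845 CE.

1845 CE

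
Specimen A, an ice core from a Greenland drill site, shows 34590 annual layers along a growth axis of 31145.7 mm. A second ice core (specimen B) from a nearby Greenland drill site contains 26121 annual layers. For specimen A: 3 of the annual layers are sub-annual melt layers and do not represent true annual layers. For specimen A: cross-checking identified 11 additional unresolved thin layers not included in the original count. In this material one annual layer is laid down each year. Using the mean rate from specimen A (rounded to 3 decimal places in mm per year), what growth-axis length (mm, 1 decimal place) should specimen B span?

Specimen A: true annual layer count = 34590 − 3 + 11 = 34598.
A: 31145.7 mm over 34598 years gives 31145.7 / 34598 ≈ 0.900 mm/year.
Length of B = 0.900 × 26121 = 23508.9 mm.

23508.9 mm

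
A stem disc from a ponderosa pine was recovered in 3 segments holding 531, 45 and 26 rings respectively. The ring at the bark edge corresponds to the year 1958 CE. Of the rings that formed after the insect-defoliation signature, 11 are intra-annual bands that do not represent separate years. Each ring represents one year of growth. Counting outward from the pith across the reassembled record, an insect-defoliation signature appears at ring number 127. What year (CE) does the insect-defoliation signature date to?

Total rings = 531 + 45 + 26 = 602.
The insect-defoliation signature sits at ring 127 from the pith, so 602 − 127 = 475 rings formed after it.
Removing the 11 false rings leaves 475 − 11 = 464 true rings beyond the insect-defoliation signature.
Counting back 464 years from 1958 CE places the insect-defoliation signature in 1958 − 464 = 1494 CE.

1494 CE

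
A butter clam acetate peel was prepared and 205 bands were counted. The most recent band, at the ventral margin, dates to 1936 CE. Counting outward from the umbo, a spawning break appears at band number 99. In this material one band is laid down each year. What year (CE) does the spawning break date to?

1830 CE

The spawning break sits at band 99 from the umbo, so 205 − 99 = 106 bands formed after it.
Counting back 106 years from 1936 CE places the spawning break in 1936 − 106 = 1830 CE.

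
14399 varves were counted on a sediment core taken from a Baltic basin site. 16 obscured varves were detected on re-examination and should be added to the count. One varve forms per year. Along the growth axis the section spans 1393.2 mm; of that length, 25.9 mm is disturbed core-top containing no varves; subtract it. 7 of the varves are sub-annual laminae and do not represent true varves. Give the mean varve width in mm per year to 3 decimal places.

True varve count = 14399 − 7 + 16 = 14408.
Removing the 25.9 mm offcut leaves 1393.2 − 25.9 = 1367.3 mm.
Extension rate ≈ 1367.3 / 14408 = 0.095 mm per year.

0.095 mm per year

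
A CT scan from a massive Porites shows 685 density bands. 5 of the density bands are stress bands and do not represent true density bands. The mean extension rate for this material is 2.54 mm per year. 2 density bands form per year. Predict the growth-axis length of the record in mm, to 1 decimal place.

True density band count = 685 − 5 = 680.
With 2 density bands per year, 680 / 2 = 340 years.
340 years at 2.54 mm/year gives 2.54 × 340 = 863.6 mm.

863.6 mm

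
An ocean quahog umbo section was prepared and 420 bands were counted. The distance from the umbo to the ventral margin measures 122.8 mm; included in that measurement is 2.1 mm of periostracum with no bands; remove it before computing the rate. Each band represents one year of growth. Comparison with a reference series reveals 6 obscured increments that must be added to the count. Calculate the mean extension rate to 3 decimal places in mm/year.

0.283 mm/year

True band count = 420 + 6 = 426.
The growth record spans 122.8 − 2.1 = 120.7 mm.
120.7 mm over 426 years gives 120.7 / 426 ≈ 0.283 mm/year.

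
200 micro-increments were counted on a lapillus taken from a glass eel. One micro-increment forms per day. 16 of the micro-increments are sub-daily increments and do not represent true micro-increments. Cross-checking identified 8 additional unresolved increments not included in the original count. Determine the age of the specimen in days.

192 days

After corrections the count is 200 − 16 + 8 = 192 micro-increments.
With a one-to-one micro-increment periodicity this is 192 days.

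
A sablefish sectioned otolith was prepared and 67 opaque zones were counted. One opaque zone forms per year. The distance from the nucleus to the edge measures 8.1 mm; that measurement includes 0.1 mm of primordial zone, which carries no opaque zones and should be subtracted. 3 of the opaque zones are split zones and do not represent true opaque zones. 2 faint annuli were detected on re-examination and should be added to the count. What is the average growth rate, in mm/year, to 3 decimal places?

After corrections the count is 67 − 3 + 2 = 66 opaque zones.
Net length = 8.1 − 0.1 = 8.0 mm.
Mean rate = 8.0 mm / 66 years ≈ 0.121 mm/year.

0.121 mm/year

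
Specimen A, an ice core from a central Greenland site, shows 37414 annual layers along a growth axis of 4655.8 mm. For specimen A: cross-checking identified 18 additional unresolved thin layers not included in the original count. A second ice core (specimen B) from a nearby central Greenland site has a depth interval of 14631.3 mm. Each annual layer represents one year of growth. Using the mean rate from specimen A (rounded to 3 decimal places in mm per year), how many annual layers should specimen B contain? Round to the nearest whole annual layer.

Specimen A: after corrections the count is 37414 + 18 = 37432 annual layers.
A: Mean rate = 4655.8 mm / 37432 years ≈ 0.124 mm/year.
Specimen B: 14631.3 mm / 0.124 mm per year = 117994.35 years ≈ 117994 annual layers.

117994 annual layers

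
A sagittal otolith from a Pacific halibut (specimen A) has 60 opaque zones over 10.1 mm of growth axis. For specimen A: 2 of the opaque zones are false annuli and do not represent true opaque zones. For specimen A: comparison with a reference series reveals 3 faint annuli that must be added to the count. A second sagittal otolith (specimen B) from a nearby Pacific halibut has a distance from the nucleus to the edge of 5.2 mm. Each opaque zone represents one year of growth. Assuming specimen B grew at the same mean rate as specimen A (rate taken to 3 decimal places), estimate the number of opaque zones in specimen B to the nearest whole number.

31 opaque zones

Specimen A: after corrections the count is 60 − 2 + 3 = 61 opaque zones.
A: Mean rate = 10.1 mm / 61 years ≈ 0.166 mm/year.
Specimen B: 5.2 mm / 0.166 mm per year = 31.33 years ≈ 31 opaque zones.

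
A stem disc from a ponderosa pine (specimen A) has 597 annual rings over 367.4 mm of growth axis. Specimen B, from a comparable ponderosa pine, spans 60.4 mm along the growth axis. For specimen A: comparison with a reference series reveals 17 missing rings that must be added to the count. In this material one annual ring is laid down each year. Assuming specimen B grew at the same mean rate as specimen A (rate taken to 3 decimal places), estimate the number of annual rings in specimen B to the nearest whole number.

101 annual rings

Specimen A: correcting the raw count gives 597 + 17 = 614 true annual rings.
A: 367.4 mm over 614 years gives 367.4 / 614 ≈ 0.598 mm/yr.
B spans 60.4 / 0.598 = 101.00 years ≈ 101 annual rings.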